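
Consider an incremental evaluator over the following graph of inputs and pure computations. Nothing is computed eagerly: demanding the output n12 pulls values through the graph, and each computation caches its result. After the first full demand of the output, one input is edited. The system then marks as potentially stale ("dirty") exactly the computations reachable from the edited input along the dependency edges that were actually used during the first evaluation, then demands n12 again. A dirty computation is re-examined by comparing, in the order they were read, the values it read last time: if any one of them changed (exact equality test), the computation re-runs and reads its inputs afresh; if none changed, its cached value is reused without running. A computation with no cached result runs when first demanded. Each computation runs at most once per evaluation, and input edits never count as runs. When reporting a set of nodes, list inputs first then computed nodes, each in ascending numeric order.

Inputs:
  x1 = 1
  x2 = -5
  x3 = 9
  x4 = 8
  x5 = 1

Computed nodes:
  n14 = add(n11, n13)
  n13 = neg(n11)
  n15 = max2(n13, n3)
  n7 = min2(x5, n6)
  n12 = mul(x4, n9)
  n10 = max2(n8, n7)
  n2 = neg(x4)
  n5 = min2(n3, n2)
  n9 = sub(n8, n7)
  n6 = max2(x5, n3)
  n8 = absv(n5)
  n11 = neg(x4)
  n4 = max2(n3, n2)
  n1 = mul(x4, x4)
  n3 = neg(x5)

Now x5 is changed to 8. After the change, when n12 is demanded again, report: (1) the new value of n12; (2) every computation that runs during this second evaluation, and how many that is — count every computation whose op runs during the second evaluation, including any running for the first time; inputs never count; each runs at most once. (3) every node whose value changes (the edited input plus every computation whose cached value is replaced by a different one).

n12 now evaluates to 0.
Run set: n3, n5, n6, n7, n9, n12 (6 run).
Changed values: x5, n3, n6, n7, n9, n12.
The important point: at n8 every value read last time is unchanged, so the dirty flag clears without a run.

Initial pass — values computed on the first demand:
  n2 = neg(8) = -8
  n3 = neg(1) = -1
  n5 = min2(-1, -8) = -8
  n6 = max2(1, -1) = 1
  n7 = min2(1, 1) = 1
  n8 = absv(-8) = 8
  n9 = sub(8, 1) = 7
  n12 = mul(8, 7) = 56

Second demand — change propagation:
  n3: re-runs because x5 1->8; new result -8.
  n5: re-runs because n3 -1->-8; new result -8 (unchanged).
  n6: re-runs because x5 1->8; n3 -1->-8; new result 8.
  n7: re-runs because x5 1->8; n6 1->8; new result 8.
  n8: re-examined; everything it read last time is the same (n5 unchanged) — cache 8 kept, no run.
  n9: re-runs because n7 1->8; new result 0.
  n12: re-runs because n9 7->0; new result 0.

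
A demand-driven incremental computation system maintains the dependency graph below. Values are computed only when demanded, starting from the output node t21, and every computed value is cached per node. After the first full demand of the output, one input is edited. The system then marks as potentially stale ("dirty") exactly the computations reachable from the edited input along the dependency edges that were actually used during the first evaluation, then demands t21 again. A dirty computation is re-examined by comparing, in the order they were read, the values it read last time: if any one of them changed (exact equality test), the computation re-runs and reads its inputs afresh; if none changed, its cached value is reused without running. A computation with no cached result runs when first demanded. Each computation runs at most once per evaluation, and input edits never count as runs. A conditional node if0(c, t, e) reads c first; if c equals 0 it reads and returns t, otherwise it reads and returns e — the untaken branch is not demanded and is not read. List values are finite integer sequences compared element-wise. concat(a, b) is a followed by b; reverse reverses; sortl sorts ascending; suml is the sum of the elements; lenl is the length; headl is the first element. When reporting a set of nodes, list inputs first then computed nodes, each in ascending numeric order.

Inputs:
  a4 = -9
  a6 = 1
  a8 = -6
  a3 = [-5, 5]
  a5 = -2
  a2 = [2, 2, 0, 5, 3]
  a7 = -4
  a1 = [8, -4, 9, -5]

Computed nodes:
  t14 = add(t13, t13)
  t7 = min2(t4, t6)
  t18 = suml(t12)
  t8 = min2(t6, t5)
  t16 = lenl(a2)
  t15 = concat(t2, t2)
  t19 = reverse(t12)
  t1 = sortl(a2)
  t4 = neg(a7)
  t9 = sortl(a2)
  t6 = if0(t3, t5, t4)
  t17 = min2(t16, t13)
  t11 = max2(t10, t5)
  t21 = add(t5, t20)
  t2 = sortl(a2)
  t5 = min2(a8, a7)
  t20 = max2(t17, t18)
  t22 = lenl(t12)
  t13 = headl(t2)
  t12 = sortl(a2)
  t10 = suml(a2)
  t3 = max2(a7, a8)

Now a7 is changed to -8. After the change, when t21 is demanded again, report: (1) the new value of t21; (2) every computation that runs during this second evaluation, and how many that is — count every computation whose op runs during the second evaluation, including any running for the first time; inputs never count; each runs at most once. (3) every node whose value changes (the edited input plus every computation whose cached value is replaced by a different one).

New value of t21: 4.
Computations that run: t5, t21 — 2 in total.
Values that change: a7, t5, t21.

First evaluation (everything demanded from the output):
  t2 = sortl([2, 2, 0, 5, 3]) = [0, 2, 2, 3, 5]
  t5 = min2(-6, -4) = -6
  t12 = sortl([2, 2, 0, 5, 3]) = [0, 2, 2, 3, 5]
  t13 = headl([0, 2, 2, 3, 5]) = 0
  t16 = lenl([2, 2, 0, 5, 3]) = 5
  t17 = min2(5, 0) = 0
  t18 = suml([0, 2, 2, 3, 5]) = 12
  t20 = max2(0, 12) = 12
  t21 = add(-6, 12) = 6

Propagation after the edit:
  t5: runs — a7 -4->-8; result -8.
  t21: runs — t5 -6->-8; result 4.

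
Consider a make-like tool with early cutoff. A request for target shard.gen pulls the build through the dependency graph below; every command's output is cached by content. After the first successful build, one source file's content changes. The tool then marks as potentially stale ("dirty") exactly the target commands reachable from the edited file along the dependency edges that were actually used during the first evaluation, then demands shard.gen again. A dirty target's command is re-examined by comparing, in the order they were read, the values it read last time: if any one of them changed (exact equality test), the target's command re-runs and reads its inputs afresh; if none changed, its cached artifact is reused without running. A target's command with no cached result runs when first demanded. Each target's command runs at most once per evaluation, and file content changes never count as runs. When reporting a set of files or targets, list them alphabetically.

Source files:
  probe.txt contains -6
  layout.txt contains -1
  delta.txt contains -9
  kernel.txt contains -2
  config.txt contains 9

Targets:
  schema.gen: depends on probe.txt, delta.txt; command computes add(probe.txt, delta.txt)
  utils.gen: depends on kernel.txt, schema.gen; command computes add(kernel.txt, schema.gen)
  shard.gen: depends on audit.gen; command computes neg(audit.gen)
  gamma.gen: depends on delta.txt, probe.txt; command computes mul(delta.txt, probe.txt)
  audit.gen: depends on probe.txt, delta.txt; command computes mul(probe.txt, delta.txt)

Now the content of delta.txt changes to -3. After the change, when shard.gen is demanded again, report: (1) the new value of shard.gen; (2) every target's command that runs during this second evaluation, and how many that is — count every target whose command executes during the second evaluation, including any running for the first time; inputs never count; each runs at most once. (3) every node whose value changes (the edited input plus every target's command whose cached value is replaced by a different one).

Demanding shard.gen again yields -18.
2 target commands run: audit.gen, shard.gen.
The nodes whose values change: audit.gen, delta.txt, shard.gen.

First demand of the output computes:
  audit.gen = mul(-6, -9) = 54
  shard.gen = neg(54) = -54

After the edit, cleaning proceeds:
  audit.gen: a read changed (delta.txt -9->-3) — executes, giving 18.
  shard.gen: a read changed (audit.gen 54->18) — executes, giving -18.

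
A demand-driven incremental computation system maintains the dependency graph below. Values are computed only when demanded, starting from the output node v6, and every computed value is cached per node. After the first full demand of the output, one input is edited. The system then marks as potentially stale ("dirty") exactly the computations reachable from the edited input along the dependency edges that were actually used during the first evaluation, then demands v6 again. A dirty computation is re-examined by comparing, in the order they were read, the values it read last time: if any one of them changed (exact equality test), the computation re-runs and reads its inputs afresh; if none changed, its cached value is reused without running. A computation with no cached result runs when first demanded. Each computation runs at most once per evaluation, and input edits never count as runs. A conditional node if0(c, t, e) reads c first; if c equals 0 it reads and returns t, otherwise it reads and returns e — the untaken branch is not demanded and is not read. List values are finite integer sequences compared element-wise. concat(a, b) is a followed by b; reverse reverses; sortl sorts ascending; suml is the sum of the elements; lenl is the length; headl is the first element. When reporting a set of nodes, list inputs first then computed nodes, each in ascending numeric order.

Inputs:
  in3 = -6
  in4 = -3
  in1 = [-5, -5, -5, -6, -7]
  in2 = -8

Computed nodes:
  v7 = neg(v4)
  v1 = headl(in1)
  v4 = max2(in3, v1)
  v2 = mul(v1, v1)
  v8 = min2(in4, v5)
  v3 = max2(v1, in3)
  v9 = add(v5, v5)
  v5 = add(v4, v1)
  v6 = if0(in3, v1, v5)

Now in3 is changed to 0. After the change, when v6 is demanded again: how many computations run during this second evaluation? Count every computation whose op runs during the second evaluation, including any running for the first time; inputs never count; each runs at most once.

Computations that run: v6 — 1 in total.
Key observation: a condition flipped, so demand moved to the other branch — v4, v5 are never re-examined.

First evaluation (everything demanded from the output):
  v1 = headl([-5, -5, -5, -6, -7]) = -5
  v4 = max2(-6, -5) = -5
  v5 = add(-5, -5) = -10
  v6 = if0(in3=-6 -> else branch v5) = -10

Propagation after the edit:
  v4: marked dirty but never re-examined — demand shifted away from it.
  v5: marked dirty but never re-examined — demand shifted away from it.
  v6: runs — in3 -6->0; result -5.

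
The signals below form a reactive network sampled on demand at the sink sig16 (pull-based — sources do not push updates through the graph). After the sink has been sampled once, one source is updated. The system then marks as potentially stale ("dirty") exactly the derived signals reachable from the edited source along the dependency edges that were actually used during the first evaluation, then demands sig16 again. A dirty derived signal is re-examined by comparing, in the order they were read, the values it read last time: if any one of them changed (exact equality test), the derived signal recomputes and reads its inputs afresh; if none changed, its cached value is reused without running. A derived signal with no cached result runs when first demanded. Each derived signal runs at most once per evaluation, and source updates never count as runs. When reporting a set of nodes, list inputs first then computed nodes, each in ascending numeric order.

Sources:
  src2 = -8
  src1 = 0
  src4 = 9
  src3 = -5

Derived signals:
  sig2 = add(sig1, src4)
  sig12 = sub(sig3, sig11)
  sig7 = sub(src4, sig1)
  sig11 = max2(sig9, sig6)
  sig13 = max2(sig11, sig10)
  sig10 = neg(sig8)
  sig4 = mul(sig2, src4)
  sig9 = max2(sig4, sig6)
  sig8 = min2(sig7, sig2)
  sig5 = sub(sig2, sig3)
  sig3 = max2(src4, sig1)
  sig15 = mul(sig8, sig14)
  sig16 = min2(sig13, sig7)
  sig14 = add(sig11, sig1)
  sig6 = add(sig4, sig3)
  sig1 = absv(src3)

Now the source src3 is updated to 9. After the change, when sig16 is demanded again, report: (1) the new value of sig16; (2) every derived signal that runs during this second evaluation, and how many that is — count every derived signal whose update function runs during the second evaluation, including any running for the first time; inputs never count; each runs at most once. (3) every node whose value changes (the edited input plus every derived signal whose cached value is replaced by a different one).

sig16 now evaluates to 0.
Run set: sig1, sig2, sig3, sig4, sig6, sig7, sig8, sig9, sig10, sig11, sig13, sig16 (12 run).
Changed values: src3, sig1, sig2, sig4, sig6, sig7, sig8, sig9, sig10, sig11, sig13, sig16.

Initial pass — values computed on the first demand:
  sig1 = absv(-5) = 5
  sig2 = add(5, 9) = 14
  sig3 = max2(9, 5) = 9
  sig4 = mul(14, 9) = 126
  sig6 = add(126, 9) = 135
  sig7 = sub(9, 5) = 4
  sig8 = min2(4, 14) = 4
  sig9 = max2(126, 135) = 135
  sig10 = neg(4) = -4
  sig11 = max2(135, 135) = 135
  sig13 = max2(135, -4) = 135
  sig16 = min2(135, 4) = 4

Second demand — change propagation:
  sig1: re-runs because src3 -5->9; new result 9.
  sig2: re-runs because sig1 5->9; new result 18.
  sig3: re-runs because sig1 5->9; new result 9 (unchanged).
  sig4: re-runs because sig2 14->18; new result 162.
  sig6: re-runs because sig4 126->162; new result 171.
  sig7: re-runs because sig1 5->9; new result 0.
  sig8: re-runs because sig7 4->0; sig2 14->18; new result 0.
  sig9: re-runs because sig4 126->162; sig6 135->171; new result 171.
  sig10: re-runs because sig8 4->0; new result 0.
  sig11: re-runs because sig9 135->171; sig6 135->171; new result 171.
  sig13: re-runs because sig11 135->171; sig10 -4->0; new result 171.
  sig16: re-runs because sig13 135->171; sig7 4->0; new result 0.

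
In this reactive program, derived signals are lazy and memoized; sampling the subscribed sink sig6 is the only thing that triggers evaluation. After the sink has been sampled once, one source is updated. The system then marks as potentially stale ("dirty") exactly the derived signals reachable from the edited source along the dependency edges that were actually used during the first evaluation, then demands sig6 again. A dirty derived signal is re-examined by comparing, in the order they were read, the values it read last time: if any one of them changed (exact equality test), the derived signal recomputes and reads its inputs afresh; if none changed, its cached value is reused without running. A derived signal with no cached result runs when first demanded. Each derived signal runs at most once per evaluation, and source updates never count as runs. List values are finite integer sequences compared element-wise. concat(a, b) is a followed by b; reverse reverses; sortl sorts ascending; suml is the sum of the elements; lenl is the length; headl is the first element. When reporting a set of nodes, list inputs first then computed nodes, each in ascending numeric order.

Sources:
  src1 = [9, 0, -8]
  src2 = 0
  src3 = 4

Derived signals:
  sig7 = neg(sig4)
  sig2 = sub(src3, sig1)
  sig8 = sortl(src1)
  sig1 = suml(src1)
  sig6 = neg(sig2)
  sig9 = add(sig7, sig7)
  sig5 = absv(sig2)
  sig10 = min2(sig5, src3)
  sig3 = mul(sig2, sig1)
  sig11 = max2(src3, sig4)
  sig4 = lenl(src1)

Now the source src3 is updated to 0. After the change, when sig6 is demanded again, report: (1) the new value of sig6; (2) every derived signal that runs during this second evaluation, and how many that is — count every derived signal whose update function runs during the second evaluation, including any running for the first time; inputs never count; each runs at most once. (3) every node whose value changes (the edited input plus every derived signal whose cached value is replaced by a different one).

Demanding sig6 again yields 1.
2 derived signals run: sig2, sig6.
The nodes whose values change: src3, sig2, sig6.

First demand of the output computes:
  sig1 = suml([9, 0, -8]) = 1
  sig2 = sub(4, 1) = 3
  sig6 = neg(3) = -3

After the edit, cleaning proceeds:
  sig2: a read changed (src3 4->0) — executes, giving -1.
  sig6: a read changed (sig2 3->-1) — executes, giving 1.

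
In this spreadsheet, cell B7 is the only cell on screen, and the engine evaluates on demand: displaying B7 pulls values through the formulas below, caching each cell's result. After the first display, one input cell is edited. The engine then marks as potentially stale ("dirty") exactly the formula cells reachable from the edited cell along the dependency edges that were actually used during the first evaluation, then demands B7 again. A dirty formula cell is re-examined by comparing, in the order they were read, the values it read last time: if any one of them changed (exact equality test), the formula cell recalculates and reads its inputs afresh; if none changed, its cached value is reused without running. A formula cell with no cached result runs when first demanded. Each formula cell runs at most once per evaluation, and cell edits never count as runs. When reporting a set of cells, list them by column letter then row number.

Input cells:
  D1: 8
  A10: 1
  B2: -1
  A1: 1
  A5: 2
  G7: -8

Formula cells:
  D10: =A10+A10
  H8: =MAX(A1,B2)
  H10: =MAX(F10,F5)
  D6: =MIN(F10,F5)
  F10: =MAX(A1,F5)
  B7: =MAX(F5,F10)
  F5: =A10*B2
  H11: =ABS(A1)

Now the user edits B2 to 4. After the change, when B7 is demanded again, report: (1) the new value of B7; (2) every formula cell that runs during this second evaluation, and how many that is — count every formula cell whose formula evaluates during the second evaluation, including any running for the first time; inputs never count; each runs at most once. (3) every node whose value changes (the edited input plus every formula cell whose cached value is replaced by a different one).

B7 now evaluates to 4.
Run set: B7, F5, F10 (3 run).
Changed values: B2, B7, F5, F10.

Initial pass — values computed on the first demand:
  F5 = 1 * -1 = -1
  F10 = MAX(1, -1) = 1
  B7 = MAX(-1, 1) = 1

Second demand — change propagation:
  F5: re-runs because B2 -1->4; new result 4.
  F10: re-runs because F5 -1->4; new result 4.
  B7: re-runs because F5 -1->4; F10 1->4; new result 4.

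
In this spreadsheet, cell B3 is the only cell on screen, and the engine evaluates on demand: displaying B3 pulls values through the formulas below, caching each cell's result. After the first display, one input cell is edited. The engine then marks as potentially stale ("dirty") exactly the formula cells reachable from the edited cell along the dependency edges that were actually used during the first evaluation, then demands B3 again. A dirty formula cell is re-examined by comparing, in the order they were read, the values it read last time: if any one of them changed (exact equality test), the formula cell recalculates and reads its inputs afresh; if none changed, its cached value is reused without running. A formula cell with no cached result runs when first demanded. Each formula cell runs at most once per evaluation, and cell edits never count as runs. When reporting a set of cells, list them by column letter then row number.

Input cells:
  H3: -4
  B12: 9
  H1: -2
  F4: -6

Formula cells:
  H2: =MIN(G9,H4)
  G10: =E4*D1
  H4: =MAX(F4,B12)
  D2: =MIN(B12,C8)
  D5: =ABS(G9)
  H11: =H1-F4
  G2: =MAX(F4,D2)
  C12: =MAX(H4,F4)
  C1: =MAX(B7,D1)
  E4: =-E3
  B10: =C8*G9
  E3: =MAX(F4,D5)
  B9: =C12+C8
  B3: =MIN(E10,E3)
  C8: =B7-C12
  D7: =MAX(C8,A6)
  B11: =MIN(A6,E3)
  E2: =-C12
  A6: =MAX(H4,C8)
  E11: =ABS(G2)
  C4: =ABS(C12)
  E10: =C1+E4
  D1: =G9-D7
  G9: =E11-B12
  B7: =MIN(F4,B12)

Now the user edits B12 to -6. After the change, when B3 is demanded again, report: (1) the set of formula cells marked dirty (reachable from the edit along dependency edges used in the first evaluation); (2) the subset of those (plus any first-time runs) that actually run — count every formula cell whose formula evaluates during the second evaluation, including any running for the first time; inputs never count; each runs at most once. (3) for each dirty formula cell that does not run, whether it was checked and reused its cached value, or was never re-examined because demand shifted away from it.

Initial pass — values computed on the first demand:
  B7 = MIN(-6, 9) = -6
  H4 = MAX(-6, 9) = 9
  C12 = MAX(9, -6) = 9
  C8 = -6 - 9 = -15
  A6 = MAX(9, -15) = 9
  D2 = MIN(9, -15) = -15
  D7 = MAX(-15, 9) = 9
  G2 = MAX(-6, -15) = -6
  E11 = ABS(-6) = 6
  G9 = 6 - 9 = -3
  D1 = -3 - 9 = -12
  C1 = MAX(-6, -12) = -6
  D5 = ABS(-3) = 3
  E3 = MAX(-6, 3) = 3
  E4 = -(3) = -3
  E10 = -6 + -3 = -9
  B3 = MIN(-9, 3) = -9

Second demand — change propagation:
  B7: re-runs because B12 9->-6; new result -6 (unchanged).
  H4: re-runs because B12 9->-6; new result -6.
  C12: re-runs because H4 9->-6; new result -6.
  C8: re-runs because C12 9->-6; new result 0.
  A6: re-runs because H4 9->-6; C8 -15->0; new result 0.
  D2: re-runs because B12 9->-6; C8 -15->0; new result -6.
  D7: re-runs because C8 -15->0; A6 9->0; new result 0.
  G2: re-runs because D2 -15->-6; new result -6 (unchanged).
  E11: re-examined; everything it read last time is the same (G2 unchanged) — cache 6 kept, no run.
  G9: re-runs because B12 9->-6; new result 12.
  D1: re-runs because G9 -3->12; D7 9->0; new result 12.
  C1: re-runs because D1 -12->12; new result 12.
  D5: re-runs because G9 -3->12; new result 12.
  E3: re-runs because D5 3->12; new result 12.
  E4: re-runs because E3 3->12; new result -12.
  E10: re-runs because C1 -6->12; E4 -3->-12; new result 0.
  B3: re-runs because E10 -9->0; E3 3->12; new result 0.

The important point: at E11 every value read last time is unchanged, so the dirty flag clears without a run.

Dirty set: A6, B3, B7, C1, C8, C12, D1, D2, D5, D7, E3, E4, E10, E11, G2, G9, H4.
Run set: A6, B3, B7, C1, C8, C12, D1, D2, D5, D7, E3, E4, E10, G2, G9, H4 (16 run).
Re-examined without running (cache reused): E11.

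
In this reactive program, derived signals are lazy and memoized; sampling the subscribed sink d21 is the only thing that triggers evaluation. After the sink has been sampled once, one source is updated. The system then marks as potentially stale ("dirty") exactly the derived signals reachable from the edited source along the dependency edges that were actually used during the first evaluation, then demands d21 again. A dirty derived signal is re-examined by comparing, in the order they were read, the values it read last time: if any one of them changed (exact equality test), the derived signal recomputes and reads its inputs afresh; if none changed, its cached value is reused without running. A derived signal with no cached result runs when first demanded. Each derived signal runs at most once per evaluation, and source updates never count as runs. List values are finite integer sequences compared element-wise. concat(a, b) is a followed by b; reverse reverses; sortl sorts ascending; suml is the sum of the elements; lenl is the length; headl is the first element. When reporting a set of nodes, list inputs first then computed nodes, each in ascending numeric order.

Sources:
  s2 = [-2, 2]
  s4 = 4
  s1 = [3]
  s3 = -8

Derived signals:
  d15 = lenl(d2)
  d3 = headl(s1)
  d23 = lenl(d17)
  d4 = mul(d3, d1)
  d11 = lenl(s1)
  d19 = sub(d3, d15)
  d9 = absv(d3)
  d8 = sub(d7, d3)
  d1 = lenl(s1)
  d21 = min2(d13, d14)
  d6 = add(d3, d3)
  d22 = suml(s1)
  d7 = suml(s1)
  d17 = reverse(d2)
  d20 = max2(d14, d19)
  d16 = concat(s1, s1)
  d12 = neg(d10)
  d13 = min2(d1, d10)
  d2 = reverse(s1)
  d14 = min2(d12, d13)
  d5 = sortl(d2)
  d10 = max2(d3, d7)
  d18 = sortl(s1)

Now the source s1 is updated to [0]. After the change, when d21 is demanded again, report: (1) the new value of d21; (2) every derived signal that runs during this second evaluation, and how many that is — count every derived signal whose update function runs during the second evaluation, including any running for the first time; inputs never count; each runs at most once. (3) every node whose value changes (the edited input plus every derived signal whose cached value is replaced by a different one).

Demanding d21 again yields 0.
8 derived signals run: d1, d3, d7, d10, d12, d13, d14, d21.
The nodes whose values change: s1, d3, d7, d10, d12, d13, d14, d21.

First demand of the output computes:
  d1 = lenl([3]) = 1
  d3 = headl([3]) = 3
  d7 = suml([3]) = 3
  d10 = max2(3, 3) = 3
  d12 = neg(3) = -3
  d13 = min2(1, 3) = 1
  d14 = min2(-3, 1) = -3
  d21 = min2(1, -3) = -3

After the edit, cleaning proceeds:
  d1: a read changed (s1 [3]->[0]) — executes, giving 1 — identical to its old value.
  d3: a read changed (s1 [3]->[0]) — executes, giving 0.
  d7: a read changed (s1 [3]->[0]) — executes, giving 0.
  d10: a read changed (d3 3->0; d7 3->0) — executes, giving 0.
  d12: a read changed (d10 3->0) — executes, giving 0.
  d13: a read changed (d10 3->0) — executes, giving 0.
  d14: a read changed (d12 -3->0; d13 1->0) — executes, giving 0.
  d21: a read changed (d13 1->0; d14 -3->0) — executes, giving 0.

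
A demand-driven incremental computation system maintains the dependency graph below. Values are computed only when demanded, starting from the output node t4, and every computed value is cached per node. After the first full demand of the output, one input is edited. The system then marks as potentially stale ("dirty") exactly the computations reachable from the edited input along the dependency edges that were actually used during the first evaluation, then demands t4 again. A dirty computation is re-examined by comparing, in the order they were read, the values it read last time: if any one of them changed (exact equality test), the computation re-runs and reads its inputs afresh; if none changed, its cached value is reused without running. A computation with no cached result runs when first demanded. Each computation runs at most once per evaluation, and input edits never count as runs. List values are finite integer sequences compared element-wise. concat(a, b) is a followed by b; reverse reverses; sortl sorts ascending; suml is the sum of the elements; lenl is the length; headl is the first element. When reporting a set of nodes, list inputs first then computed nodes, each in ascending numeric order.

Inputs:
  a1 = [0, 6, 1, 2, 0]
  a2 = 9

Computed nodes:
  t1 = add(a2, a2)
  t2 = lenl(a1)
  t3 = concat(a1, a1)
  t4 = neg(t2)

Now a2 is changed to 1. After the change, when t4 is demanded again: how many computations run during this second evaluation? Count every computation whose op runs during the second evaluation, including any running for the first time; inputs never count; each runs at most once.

Computations that run: none — 0 in total.
Key observation: a2 is never demanded by the output, so the edit triggers no recomputation at all.

First evaluation (everything demanded from the output):
  t2 = lenl([0, 6, 1, 2, 0]) = 5
  t4 = neg(5) = -5

Propagation after the edit:
  a2 feeds no computation that the output demands — nothing is marked dirty and nothing runs.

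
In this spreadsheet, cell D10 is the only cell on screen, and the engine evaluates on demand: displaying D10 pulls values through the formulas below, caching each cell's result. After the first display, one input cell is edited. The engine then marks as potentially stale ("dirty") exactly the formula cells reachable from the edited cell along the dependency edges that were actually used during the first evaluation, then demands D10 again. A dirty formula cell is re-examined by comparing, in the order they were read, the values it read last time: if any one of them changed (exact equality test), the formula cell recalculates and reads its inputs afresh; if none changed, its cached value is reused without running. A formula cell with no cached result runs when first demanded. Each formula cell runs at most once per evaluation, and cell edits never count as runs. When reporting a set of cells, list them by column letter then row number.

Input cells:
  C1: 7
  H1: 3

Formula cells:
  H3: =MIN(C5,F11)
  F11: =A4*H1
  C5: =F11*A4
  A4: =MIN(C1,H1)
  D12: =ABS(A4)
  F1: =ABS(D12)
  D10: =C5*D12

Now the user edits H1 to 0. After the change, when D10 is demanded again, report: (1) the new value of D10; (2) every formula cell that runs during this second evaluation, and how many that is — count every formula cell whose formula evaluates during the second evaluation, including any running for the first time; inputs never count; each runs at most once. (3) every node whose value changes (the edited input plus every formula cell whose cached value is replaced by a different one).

D10 now evaluates to 0.
Run set: A4, C5, D10, D12, F11 (5 run).
Changed values: A4, C5, D10, D12, F11, H1.

Initial pass — values computed on the first demand:
  A4 = MIN(7, 3) = 3
  D12 = ABS(3) = 3
  F11 = 3 * 3 = 9
  C5 = 9 * 3 = 27
  D10 = 27 * 3 = 81

Second demand — change propagation:
  A4: re-runs because H1 3->0; new result 0.
  D12: re-runs because A4 3->0; new result 0.
  F11: re-runs because A4 3->0; H1 3->0; new result 0.
  C5: re-runs because F11 9->0; A4 3->0; new result 0.
  D10: re-runs because C5 27->0; D12 3->0; new result 0.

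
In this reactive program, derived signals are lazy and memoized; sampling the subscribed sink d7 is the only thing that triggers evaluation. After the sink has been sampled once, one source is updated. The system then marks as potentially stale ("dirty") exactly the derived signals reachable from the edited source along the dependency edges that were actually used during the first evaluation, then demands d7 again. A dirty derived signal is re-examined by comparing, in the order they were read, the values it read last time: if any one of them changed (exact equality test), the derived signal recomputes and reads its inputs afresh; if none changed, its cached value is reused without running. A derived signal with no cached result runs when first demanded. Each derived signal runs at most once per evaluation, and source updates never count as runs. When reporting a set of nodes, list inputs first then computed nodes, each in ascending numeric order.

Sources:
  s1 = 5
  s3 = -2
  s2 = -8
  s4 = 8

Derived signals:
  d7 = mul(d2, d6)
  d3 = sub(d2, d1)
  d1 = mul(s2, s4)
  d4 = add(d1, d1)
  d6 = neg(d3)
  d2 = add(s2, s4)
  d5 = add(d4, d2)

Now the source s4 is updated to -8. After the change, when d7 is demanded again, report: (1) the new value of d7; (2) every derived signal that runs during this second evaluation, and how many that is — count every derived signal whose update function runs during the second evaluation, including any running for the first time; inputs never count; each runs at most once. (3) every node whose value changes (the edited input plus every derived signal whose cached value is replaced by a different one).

Demanding d7 again yields -1280.
5 derived signals run: d1, d2, d3, d6, d7.
The nodes whose values change: s4, d1, d2, d3, d6, d7.

First demand of the output computes:
  d1 = mul(-8, 8) = -64
  d2 = add(-8, 8) = 0
  d3 = sub(0, -64) = 64
  d6 = neg(64) = -64
  d7 = mul(0, -64) = 0

After the edit, cleaning proceeds:
  d1: a read changed (s4 8->-8) — executes, giving 64.
  d2: a read changed (s4 8->-8) — executes, giving -16.
  d3: a read changed (d2 0->-16; d1 -64->64) — executes, giving -80.
  d6: a read changed (d3 64->-80) — executes, giving 80.
  d7: a read changed (d2 0->-16; d6 -64->80) — executes, giving -1280.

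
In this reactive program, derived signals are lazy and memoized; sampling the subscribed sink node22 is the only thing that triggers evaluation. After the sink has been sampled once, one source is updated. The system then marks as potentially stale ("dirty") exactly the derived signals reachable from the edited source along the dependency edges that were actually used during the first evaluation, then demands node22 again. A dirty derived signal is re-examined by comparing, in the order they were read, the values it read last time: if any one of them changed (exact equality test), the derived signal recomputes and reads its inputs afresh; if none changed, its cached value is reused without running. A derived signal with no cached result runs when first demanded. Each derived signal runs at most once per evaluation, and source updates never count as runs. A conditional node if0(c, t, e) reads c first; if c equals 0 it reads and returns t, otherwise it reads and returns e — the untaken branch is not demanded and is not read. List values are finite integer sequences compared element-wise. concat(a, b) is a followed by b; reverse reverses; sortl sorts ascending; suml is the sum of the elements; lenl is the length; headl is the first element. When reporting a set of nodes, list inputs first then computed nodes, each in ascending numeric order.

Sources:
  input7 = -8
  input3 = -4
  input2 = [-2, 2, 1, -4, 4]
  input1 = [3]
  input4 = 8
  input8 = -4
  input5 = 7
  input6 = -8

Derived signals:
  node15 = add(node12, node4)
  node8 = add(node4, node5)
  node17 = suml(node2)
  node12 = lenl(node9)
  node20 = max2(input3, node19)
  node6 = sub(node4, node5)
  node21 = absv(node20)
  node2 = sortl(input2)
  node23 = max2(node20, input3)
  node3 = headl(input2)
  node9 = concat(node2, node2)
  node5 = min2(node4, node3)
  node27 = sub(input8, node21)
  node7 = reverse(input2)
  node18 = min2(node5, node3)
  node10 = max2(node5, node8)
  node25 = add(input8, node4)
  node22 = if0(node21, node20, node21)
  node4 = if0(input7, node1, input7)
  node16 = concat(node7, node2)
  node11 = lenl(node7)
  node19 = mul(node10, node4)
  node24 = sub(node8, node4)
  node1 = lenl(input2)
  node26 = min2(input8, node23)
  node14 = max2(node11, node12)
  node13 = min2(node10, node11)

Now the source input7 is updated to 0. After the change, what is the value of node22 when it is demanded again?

First demand of the output computes:
  node3 = headl([-2, 2, 1, -4, 4]) = -2
  node4 = if0(input7=-8 -> else branch input7) = -8
  node5 = min2(-8, -2) = -8
  node8 = add(-8, -8) = -16
  node10 = max2(-8, -16) = -8
  node19 = mul(-8, -8) = 64
  node20 = max2(-4, 64) = 64
  node21 = absv(64) = 64
  node22 = if0(node21=64 -> else branch node21) = 64

After the edit, cleaning proceeds:
  node1: had never run; runs now, result 5.
  node4: a read changed (input7 -8->0; input7 -8->0) — executes, giving 5.
  node5: a read changed (node4 -8->5) — executes, giving -2.
  node8: a read changed (node4 -8->5; node5 -8->-2) — executes, giving 3.
  node10: a read changed (node5 -8->-2; node8 -16->3) — executes, giving 3.
  node19: a read changed (node10 -8->3; node4 -8->5) — executes, giving 15.
  node20: a read changed (node19 64->15) — executes, giving 15.
  node21: a read changed (node20 64->15) — executes, giving 15.
  node22: a read changed (node21 64->15; node21 64->15) — executes, giving 15.

Note the branch switch — node1 had no cache and runs now for the first time.

Demanding node22 again yields 15.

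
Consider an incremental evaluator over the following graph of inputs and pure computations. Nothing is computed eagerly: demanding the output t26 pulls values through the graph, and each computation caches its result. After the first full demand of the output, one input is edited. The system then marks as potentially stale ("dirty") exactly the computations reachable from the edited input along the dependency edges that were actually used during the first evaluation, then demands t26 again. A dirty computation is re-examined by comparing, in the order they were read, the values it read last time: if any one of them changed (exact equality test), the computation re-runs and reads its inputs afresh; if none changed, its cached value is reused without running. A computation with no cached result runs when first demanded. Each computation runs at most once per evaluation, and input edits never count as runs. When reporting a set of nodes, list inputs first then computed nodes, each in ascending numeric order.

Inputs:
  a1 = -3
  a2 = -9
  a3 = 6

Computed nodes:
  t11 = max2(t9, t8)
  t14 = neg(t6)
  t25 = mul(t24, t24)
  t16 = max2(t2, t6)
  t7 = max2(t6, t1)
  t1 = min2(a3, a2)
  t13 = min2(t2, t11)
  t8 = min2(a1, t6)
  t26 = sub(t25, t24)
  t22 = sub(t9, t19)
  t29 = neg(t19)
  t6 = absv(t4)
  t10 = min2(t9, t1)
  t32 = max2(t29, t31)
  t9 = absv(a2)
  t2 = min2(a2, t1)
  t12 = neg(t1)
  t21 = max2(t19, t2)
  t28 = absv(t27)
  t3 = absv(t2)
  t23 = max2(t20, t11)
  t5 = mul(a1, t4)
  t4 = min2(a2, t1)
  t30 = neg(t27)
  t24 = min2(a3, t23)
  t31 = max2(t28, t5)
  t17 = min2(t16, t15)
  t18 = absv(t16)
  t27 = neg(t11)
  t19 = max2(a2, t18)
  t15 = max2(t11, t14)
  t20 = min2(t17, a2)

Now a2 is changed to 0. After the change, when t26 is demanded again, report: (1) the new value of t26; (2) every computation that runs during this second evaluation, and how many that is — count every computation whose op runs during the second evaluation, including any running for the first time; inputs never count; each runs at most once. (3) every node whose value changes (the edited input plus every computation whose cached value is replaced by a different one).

t26 now evaluates to 0.
Run set: t1, t2, t4, t6, t8, t9, t11, t14, t15, t16, t17, t20, t23, t24, t25, t26 (16 run).
Changed values: a2, t1, t2, t4, t6, t9, t11, t14, t15, t16, t17, t20, t23, t24, t25, t26.

Initial pass — values computed on the first demand:
  t1 = min2(6, -9) = -9
  t2 = min2(-9, -9) = -9
  t4 = min2(-9, -9) = -9
  t6 = absv(-9) = 9
  t8 = min2(-3, 9) = -3
  t9 = absv(-9) = 9
  t11 = max2(9, -3) = 9
  t14 = neg(9) = -9
  t15 = max2(9, -9) = 9
  t16 = max2(-9, 9) = 9
  t17 = min2(9, 9) = 9
  t20 = min2(9, -9) = -9
  t23 = max2(-9, 9) = 9
  t24 = min2(6, 9) = 6
  t25 = mul(6, 6) = 36
  t26 = sub(36, 6) = 30

Second demand — change propagation:
  t1: re-runs because a2 -9->0; new result 0.
  t2: re-runs because a2 -9->0; t1 -9->0; new result 0.
  t4: re-runs because a2 -9->0; t1 -9->0; new result 0.
  t6: re-runs because t4 -9->0; new result 0.
  t8: re-runs because t6 9->0; new result -3 (unchanged).
  t9: re-runs because a2 -9->0; new result 0.
  t11: re-runs because t9 9->0; new result 0.
  t14: re-runs because t6 9->0; new result 0.
  t15: re-runs because t11 9->0; t14 -9->0; new result 0.
  t16: re-runs because t2 -9->0; t6 9->0; new result 0.
  t17: re-runs because t16 9->0; t15 9->0; new result 0.
  t20: re-runs because t17 9->0; a2 -9->0; new result 0.
  t23: re-runs because t20 -9->0; t11 9->0; new result 0.
  t24: re-runs because t23 9->0; new result 0.
  t25: re-runs because t24 6->0; t24 6->0; new result 0.
  t26: re-runs because t25 36->0; t24 6->0; new result 0.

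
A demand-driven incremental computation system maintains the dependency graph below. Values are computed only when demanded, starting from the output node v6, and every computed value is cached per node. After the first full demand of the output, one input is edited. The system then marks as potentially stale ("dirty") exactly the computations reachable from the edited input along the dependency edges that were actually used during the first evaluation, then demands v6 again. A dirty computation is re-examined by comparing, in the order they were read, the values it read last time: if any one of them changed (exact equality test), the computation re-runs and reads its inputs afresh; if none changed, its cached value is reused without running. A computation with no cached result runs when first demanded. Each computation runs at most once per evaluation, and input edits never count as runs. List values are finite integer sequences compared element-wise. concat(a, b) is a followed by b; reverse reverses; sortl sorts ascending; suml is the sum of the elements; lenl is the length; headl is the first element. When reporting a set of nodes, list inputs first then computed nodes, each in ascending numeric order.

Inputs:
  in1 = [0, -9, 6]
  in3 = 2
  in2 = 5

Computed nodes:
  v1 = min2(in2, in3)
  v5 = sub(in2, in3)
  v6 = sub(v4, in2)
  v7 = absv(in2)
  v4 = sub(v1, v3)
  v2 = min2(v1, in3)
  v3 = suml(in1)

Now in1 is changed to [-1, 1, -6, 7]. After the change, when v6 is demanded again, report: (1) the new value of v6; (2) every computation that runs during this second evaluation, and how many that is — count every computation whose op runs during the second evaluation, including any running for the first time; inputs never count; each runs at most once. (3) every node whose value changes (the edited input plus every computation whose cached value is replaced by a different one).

First evaluation (everything demanded from the output):
  v1 = min2(5, 2) = 2
  v3 = suml([0, -9, 6]) = -3
  v4 = sub(2, -3) = 5
  v6 = sub(5, 5) = 0

Propagation after the edit:
  v3: runs — in1 [0, -9, 6]->[-1, 1, -6, 7]; result 1.
  v4: runs — v3 -3->1; result 1.
  v6: runs — v4 5->1; result -4.

New value of v6: -4.
Computations that run: v3, v4, v6 — 3 in total.
Values that change: in1, v3, v4, v6.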